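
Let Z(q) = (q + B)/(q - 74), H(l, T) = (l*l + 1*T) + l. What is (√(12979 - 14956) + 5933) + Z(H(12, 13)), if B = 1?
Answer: 112761/19 + I*√1977 ≈ 5934.8 + 44.463*I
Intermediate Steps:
H(l, T) = T + l + l² (H(l, T) = (l² + T) + l = (T + l²) + l = T + l + l²)
Z(q) = (1 + q)/(-74 + q) (Z(q) = (q + 1)/(q - 74) = (1 + q)/(-74 + q))
(√(12979 - 14956) + 5933) + Z(H(12, 13)) = (√(12979 - 14956) + 5933) + (1 + (13 + 12 + 12²))/(-74 + (13 + 12 + 12²)) = (√(-1977) + 5933) + (1 + (13 + 12 + 144))/(-74 + (13 + 12 + 144)) = (I*√1977 + 5933) + (1 + 169)/(-74 + 169) = (5933 + I*√1977) + 170/95 = (5933 + I*√1977) + (1/95)*170 = (5933 + I*√1977) + 34/19 = 112761/19 + I*√1977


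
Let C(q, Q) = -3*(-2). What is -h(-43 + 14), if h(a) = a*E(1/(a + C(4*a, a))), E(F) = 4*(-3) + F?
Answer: -8033/23 ≈ -349.26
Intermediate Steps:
C(q, Q) = 6
E(F) = -12 + F
h(a) = a*(-12 + 1/(6 + a)) (h(a) = a*(-12 + 1/(a + 6)) = a*(-12 + 1/(6 + a)))
-h(-43 + 14) = -(-1)*(-43 + 14)*(71 + 12*(-43 + 14))/(6 + (-43 + 14)) = -(-1)*(-29)*(71 + 12*(-29))/(6 - 29) = -(-1)*(-29)*(71 - 348)/(-23) = -(-1)*(-29)*(-1)*(-277)/23 = -1*8033/23 = -8033/23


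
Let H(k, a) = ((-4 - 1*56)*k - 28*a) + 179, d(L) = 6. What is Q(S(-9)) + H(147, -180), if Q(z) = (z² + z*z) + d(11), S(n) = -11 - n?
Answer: -3587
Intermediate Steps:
H(k, a) = 179 - 60*k - 28*a (H(k, a) = ((-4 - 56)*k - 28*a) + 179 = (-60*k - 28*a) + 179 = 179 - 60*k - 28*a)
Q(z) = 6 + 2*z² (Q(z) = (z² + z*z) + 6 = (z² + z²) + 6 = 2*z² + 6 = 6 + 2*z²)
Q(S(-9)) + H(147, -180) = (6 + 2*(-11 - 1*(-9))²) + (179 - 60*147 - 28*(-180)) = (6 + 2*(-11 + 9)²) + (179 - 8820 + 5040) = (6 + 2*(-2)²) - 3601 = (6 + 2*4) - 3601 = (6 + 8) - 3601 = 14 - 3601 = -3587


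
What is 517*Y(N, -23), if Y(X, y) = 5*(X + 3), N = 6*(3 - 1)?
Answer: 38775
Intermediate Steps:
N = 12 (N = 6*2 = 12)
Y(X, y) = 15 + 5*X (Y(X, y) = 5*(3 + X) = 15 + 5*X)
517*Y(N, -23) = 517*(15 + 5*12) = 517*(15 + 60) = 517*75 = 38775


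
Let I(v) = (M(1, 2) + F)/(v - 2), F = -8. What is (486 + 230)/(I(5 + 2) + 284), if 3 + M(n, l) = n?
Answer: 358/141 ≈ 2.5390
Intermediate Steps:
M(n, l) = -3 + n
I(v) = -10/(-2 + v) (I(v) = ((-3 + 1) - 8)/(v - 2) = (-2 - 8)/(-2 + v) = -10/(-2 + v))
(486 + 230)/(I(5 + 2) + 284) = (486 + 230)/(-10/(-2 + (5 + 2)) + 284) = 716/(-10/(-2 + 7) + 284) = 716/(-10/5 + 284) = 716/(-10*⅕ + 284) = 716/(-2 + 284) = 716/282 = 716*(1/282) = 358/141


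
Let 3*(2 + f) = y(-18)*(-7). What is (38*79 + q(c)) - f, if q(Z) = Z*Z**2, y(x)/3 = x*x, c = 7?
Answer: 5615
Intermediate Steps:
y(x) = 3*x**2 (y(x) = 3*(x*x) = 3*x**2)
q(Z) = Z**3
f = -2270 (f = -2 + ((3*(-18)**2)*(-7))/3 = -2 + ((3*324)*(-7))/3 = -2 + (972*(-7))/3 = -2 + (1/3)*(-6804) = -2 - 2268 = -2270)
(38*79 + q(c)) - f = (38*79 + 7**3) - 1*(-2270) = (3002 + 343) + 2270 = 3345 + 2270 = 5615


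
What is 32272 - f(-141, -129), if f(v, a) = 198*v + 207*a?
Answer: 86893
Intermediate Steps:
32272 - f(-141, -129) = 32272 - (198*(-141) + 207*(-129)) = 32272 - (-27918 - 26703) = 32272 - 1*(-54621) = 32272 + 54621 = 86893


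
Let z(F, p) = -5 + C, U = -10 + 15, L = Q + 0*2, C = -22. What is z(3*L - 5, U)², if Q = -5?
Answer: 729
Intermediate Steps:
L = -5 (L = -5 + 0*2 = -5 + 0 = -5)
U = 5
z(F, p) = -27 (z(F, p) = -5 - 22 = -27)
z(3*L - 5, U)² = (-27)² = 729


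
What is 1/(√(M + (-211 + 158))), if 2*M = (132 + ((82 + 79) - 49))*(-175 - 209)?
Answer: -I*√46901/46901 ≈ -0.0046175*I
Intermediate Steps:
M = -46848 (M = ((132 + ((82 + 79) - 49))*(-175 - 209))/2 = ((132 + (161 - 49))*(-384))/2 = ((132 + 112)*(-384))/2 = (244*(-384))/2 = (½)*(-93696) = -46848)
1/(√(M + (-211 + 158))) = 1/(√(-46848 + (-211 + 158))) = 1/(√(-46848 - 53)) = 1/(√(-46901)) = 1/(I*√46901) = -I*√46901/46901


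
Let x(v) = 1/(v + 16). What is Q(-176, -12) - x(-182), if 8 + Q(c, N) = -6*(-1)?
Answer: -331/166 ≈ -1.9940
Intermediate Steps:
Q(c, N) = -2 (Q(c, N) = -8 - 6*(-1) = -8 + 6 = -2)
x(v) = 1/(16 + v)
Q(-176, -12) - x(-182) = -2 - 1/(16 - 182) = -2 - 1/(-166) = -2 - 1*(-1/166) = -2 + 1/166 = -331/166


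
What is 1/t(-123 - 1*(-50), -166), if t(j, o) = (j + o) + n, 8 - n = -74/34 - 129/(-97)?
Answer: -1649/379523 ≈ -0.0043449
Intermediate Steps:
n = 14588/1649 (n = 8 - (-74/34 - 129/(-97)) = 8 - (-74*1/34 - 129*(-1/97)) = 8 - (-37/17 + 129/97) = 8 - 1*(-1396/1649) = 8 + 1396/1649 = 14588/1649 ≈ 8.8466)
t(j, o) = 14588/1649 + j + o (t(j, o) = (j + o) + 14588/1649 = 14588/1649 + j + o)
1/t(-123 - 1*(-50), -166) = 1/(14588/1649 + (-123 - 1*(-50)) - 166) = 1/(14588/1649 + (-123 + 50) - 166) = 1/(14588/1649 - 73 - 166) = 1/(-379523/1649) = -1649/379523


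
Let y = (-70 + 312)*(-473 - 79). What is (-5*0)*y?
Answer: 0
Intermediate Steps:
y = -133584 (y = 242*(-552) = -133584)
(-5*0)*y = -5*0*(-133584) = 0*(-133584) = 0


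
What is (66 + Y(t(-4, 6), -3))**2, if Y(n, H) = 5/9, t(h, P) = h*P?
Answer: 358801/81 ≈ 4429.6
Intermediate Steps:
t(h, P) = P*h
Y(n, H) = 5/9 (Y(n, H) = 5*(1/9) = 5/9)
(66 + Y(t(-4, 6), -3))**2 = (66 + 5/9)**2 = (599/9)**2 = 358801/81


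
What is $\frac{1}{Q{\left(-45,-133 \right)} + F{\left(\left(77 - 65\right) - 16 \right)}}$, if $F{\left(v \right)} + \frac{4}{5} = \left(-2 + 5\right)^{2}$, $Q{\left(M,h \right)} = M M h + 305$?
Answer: $- \frac{5}{1345059} \approx -3.7173 \cdot 10^{-6}$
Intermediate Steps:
$Q{\left(M,h \right)} = 305 + h M^{2}$ ($Q{\left(M,h \right)} = M^{2} h + 305 = h M^{2} + 305 = 305 + h M^{2}$)
$F{\left(v \right)} = \frac{41}{5}$ ($F{\left(v \right)} = - \frac{4}{5} + \left(-2 + 5\right)^{2} = - \frac{4}{5} + 3^{2} = - \frac{4}{5} + 9 = \frac{41}{5}$)
$\frac{1}{Q{\left(-45,-133 \right)} + F{\left(\left(77 - 65\right) - 16 \right)}} = \frac{1}{\left(305 - 133 \left(-45\right)^{2}\right) + \frac{41}{5}} = \frac{1}{\left(305 - 269325\right) + \frac{41}{5}} = \frac{1}{-269020 + \frac{41}{5}} = \frac{1}{- \frac{1345059}{5}} = - \frac{5}{1345059}$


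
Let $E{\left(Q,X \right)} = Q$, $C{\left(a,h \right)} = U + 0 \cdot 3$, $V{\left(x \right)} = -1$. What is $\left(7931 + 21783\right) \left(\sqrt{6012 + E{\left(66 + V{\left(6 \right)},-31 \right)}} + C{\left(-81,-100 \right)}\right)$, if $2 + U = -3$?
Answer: $-148570 + 29714 \sqrt{6077} \approx 2.1678 \cdot 10^{6}$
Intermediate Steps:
$U = -5$ ($U = -2 - 3 = -5$)
$C{\left(a,h \right)} = -5$ ($C{\left(a,h \right)} = -5 + 0 \cdot 3 = -5 + 0 = -5$)
$\left(7931 + 21783\right) \left(\sqrt{6012 + E{\left(66 + V{\left(6 \right)},-31 \right)}} + C{\left(-81,-100 \right)}\right) = \left(7931 + 21783\right) \left(\sqrt{6012 + \left(66 - 1\right)} - 5\right) = 29714 \left(\sqrt{6012 + 65} - 5\right) = 29714 \left(\sqrt{6077} - 5\right) = 29714 \left(-5 + \sqrt{6077}\right) = -148570 + 29714 \sqrt{6077}$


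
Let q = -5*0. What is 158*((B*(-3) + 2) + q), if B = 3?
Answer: -1106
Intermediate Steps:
q = 0
158*((B*(-3) + 2) + q) = 158*((3*(-3) + 2) + 0) = 158*((-9 + 2) + 0) = 158*(-7 + 0) = 158*(-7) = -1106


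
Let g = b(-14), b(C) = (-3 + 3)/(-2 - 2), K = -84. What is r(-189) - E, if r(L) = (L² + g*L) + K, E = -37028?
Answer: 72665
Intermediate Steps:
b(C) = 0 (b(C) = 0/(-4) = 0*(-¼) = 0)
g = 0
r(L) = -84 + L² (r(L) = (L² + 0*L) - 84 = (L² + 0) - 84 = L² - 84 = -84 + L²)
r(-189) - E = (-84 + (-189)²) - 1*(-37028) = (-84 + 35721) + 37028 = 35637 + 37028 = 72665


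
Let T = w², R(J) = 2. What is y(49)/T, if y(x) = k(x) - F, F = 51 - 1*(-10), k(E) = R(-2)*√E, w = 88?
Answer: -47/7744 ≈ -0.0060692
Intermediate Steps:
k(E) = 2*√E
F = 61 (F = 51 + 10 = 61)
T = 7744 (T = 88² = 7744)
y(x) = -61 + 2*√x (y(x) = 2*√x - 1*61 = 2*√x - 61 = -61 + 2*√x)
y(49)/T = (-61 + 2*√49)/7744 = (-61 + 2*7)*(1/7744) = (-61 + 14)*(1/7744) = -47*1/7744 = -47/7744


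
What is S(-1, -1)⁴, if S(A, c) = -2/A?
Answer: 16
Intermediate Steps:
S(-1, -1)⁴ = (-2/(-1))⁴ = (-2*(-1))⁴ = 2⁴ = 16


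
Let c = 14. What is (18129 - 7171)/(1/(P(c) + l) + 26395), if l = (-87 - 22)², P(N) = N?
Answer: 65172705/156984263 ≈ 0.41515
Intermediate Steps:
l = 11881 (l = (-109)² = 11881)
(18129 - 7171)/(1/(P(c) + l) + 26395) = (18129 - 7171)/(1/(14 + 11881) + 26395) = 10958/(1/11895 + 26395) = 10958/(313968526/11895) = 10958*(11895/313968526) = 65172705/156984263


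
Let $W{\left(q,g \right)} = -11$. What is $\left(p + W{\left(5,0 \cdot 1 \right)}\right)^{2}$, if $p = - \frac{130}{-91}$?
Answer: $\frac{4489}{49} \approx 91.612$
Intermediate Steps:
$p = \frac{10}{7}$ ($p = \left(-130\right) \left(- \frac{1}{91}\right) = \frac{10}{7} \approx 1.4286$)
$\left(p + W{\left(5,0 \cdot 1 \right)}\right)^{2} = \left(\frac{10}{7} - 11\right)^{2} = \left(- \frac{67}{7}\right)^{2} = \frac{4489}{49}$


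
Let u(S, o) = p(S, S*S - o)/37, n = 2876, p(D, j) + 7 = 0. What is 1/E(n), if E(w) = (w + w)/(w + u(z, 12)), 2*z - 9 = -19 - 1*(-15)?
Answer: 106405/212824 ≈ 0.49997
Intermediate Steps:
z = 5/2 (z = 9/2 + (-19 - 1*(-15))/2 = 9/2 + (-19 + 15)/2 = 9/2 + (½)*(-4) = 9/2 - 2 = 5/2 ≈ 2.5000)
p(D, j) = -7 (p(D, j) = -7 + 0 = -7)
u(S, o) = -7/37
E(w) = 2*w/(-7/37 + w) (E(w) = (w + w)/(w - 7/37) = (2*w)/(-7/37 + w) = 2*w/(-7/37 + w))
1/E(n) = 1/(74*2876/(-7 + 37*2876)) = 1/(74*2876/(-7 + 106412)) = 1/(74*2876/106405) = 1/(74*2876*(1/106405)) = 1/(212824/106405) = 106405/212824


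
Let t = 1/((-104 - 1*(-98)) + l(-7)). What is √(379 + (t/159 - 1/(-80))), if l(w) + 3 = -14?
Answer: √2027510593845/73140 ≈ 19.468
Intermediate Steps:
l(w) = -17 (l(w) = -3 - 14 = -17)
t = -1/23 (t = 1/((-104 - 1*(-98)) - 17) = 1/((-104 + 98) - 17) = 1/(-6 - 17) = 1/(-23) = -1/23 ≈ -0.043478)
√(379 + (t/159 - 1/(-80))) = √(379 + (-1/23/159 - 1/(-80))) = √(379 + (-1/23*1/159 - 1*(-1/80))) = √(379 + (-1/3657 + 1/80)) = √(379 + 3577/292560) = √(110883817/292560) = √2027510593845/73140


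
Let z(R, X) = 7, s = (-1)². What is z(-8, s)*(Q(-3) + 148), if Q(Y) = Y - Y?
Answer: 1036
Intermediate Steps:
Q(Y) = 0
s = 1
z(-8, s)*(Q(-3) + 148) = 7*(0 + 148) = 7*148 = 1036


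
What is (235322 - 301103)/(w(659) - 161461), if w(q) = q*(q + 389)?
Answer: -65781/529171 ≈ -0.12431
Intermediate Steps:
w(q) = q*(389 + q)
(235322 - 301103)/(w(659) - 161461) = (235322 - 301103)/(659*(389 + 659) - 161461) = -65781/(659*1048 - 161461) = -65781/(690632 - 161461) = -65781/529171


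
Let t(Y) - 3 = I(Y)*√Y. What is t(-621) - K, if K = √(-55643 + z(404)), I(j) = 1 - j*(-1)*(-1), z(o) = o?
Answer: 3 - I*√55239 + 1866*I*√69 ≈ 3.0 + 15265.0*I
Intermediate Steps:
I(j) = 1 - j (I(j) = 1 - (-j)*(-1) = 1 - j)
t(Y) = 3 + √Y*(1 - Y) (t(Y) = 3 + (1 - Y)*√Y = 3 + √Y*(1 - Y))
K = I*√55239 (K = √(-55643 + 404) = √(-55239) = I*√55239 ≈ 235.03*I)
t(-621) - K = (3 + √(-621)*(1 - 1*(-621))) - I*√55239 = (3 + (3*I*√69)*(1 + 621)) - I*√55239 = (3 + (3*I*√69)*622) - I*√55239 = (3 + 1866*I*√69) - I*√55239 = 3 - I*√55239 + 1866*I*√69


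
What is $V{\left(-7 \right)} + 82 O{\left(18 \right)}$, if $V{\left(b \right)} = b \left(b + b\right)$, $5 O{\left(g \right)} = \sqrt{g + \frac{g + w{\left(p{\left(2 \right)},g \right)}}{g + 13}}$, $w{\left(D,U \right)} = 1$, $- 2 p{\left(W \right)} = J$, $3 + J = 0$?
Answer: $98 + \frac{82 \sqrt{17887}}{155} \approx 168.75$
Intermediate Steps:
$J = -3$ ($J = -3 + 0 = -3$)
$p{\left(W \right)} = \frac{3}{2}$ ($p{\left(W \right)} = \left(- \frac{1}{2}\right) \left(-3\right) = \frac{3}{2}$)
$O{\left(g \right)} = \frac{\sqrt{g + \frac{1 + g}{13 + g}}}{5}$ ($O{\left(g \right)} = \frac{\sqrt{g + \frac{g + 1}{g + 13}}}{5} = \frac{\sqrt{g + \frac{1 + g}{13 + g}}}{5}$)
$V{\left(b \right)} = 2 b^{2}$ ($V{\left(b \right)} = b 2 b = 2 b^{2}$)
$V{\left(-7 \right)} + 82 O{\left(18 \right)} = 2 \left(-7\right)^{2} + 82 \frac{\sqrt{\frac{1 + 18 + 18 \left(13 + 18\right)}{13 + 18}}}{5} = 2 \cdot 49 + 82 \frac{\sqrt{\frac{1 + 18 + 18 \cdot 31}{31}}}{5} = 98 + 82 \frac{\sqrt{\frac{1 + 18 + 558}{31}}}{5} = 98 + 82 \frac{\sqrt{\frac{1}{31} \cdot 577}}{5} = 98 + 82 \frac{\sqrt{\frac{577}{31}}}{5} = 98 + 82 \frac{\frac{1}{31} \sqrt{17887}}{5} = 98 + 82 \frac{\sqrt{17887}}{155} = 98 + \frac{82 \sqrt{17887}}{155}$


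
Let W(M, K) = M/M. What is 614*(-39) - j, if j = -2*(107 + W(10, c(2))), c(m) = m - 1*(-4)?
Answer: -23730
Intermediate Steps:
c(m) = 4 + m (c(m) = m + 4 = 4 + m)
W(M, K) = 1
j = -216 (j = -2*(107 + 1) = -2*108 = -216)
614*(-39) - j = 614*(-39) - 1*(-216) = -23946 + 216 = -23730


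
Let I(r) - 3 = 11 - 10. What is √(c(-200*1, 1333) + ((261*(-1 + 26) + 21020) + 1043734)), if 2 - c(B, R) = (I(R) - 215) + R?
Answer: √1070159 ≈ 1034.5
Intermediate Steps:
I(r) = 4 (I(r) = 3 + (11 - 10) = 3 + 1 = 4)
c(B, R) = 213 - R (c(B, R) = 2 - ((4 - 215) + R) = 2 - (-211 + R) = 2 + (211 - R) = 213 - R)
√(c(-200*1, 1333) + ((261*(-1 + 26) + 21020) + 1043734)) = √((213 - 1*1333) + ((261*(-1 + 26) + 21020) + 1043734)) = √((213 - 1333) + ((261*25 + 21020) + 1043734)) = √(-1120 + ((6525 + 21020) + 1043734)) = √(-1120 + (27545 + 1043734)) = √(-1120 + 1071279) = √1070159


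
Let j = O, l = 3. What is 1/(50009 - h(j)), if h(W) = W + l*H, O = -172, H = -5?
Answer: 1/50196 ≈ 1.9922e-5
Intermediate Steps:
j = -172
h(W) = -15 + W (h(W) = W + 3*(-5) = W - 15 = -15 + W)
1/(50009 - h(j)) = 1/(50009 - (-15 - 172)) = 1/(50009 - 1*(-187)) = 1/(50009 + 187) = 1/50196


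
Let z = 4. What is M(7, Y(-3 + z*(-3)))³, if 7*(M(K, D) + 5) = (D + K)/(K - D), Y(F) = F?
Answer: -58863869/456533 ≈ -128.94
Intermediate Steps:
M(K, D) = -5 + (D + K)/(7*(K - D)) (M(K, D) = -5 + ((D + K)/(K - D))/7 = -5 + (D + K)/(7*(K - D)))
M(7, Y(-3 + z*(-3)))³ = (2*(-18*(-3 + 4*(-3)) + 17*7)/(7*((-3 + 4*(-3)) - 1*7)))³ = (2*(-18*(-3 - 12) + 119)/(7*((-3 - 12) - 7)))³ = (2*(-18*(-15) + 119)/(7*(-15 - 7)))³ = ((2/7)*(270 + 119)/(-22))³ = ((2/7)*(-1/22)*389)³ = (-389/77)³ = -58863869/456533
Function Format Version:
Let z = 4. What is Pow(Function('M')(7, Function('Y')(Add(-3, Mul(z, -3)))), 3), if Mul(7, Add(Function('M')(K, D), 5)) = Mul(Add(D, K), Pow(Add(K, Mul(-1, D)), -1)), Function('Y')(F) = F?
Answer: Rational(-58863869, 456533) ≈ -128.94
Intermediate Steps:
Function('M')(K, D) = Add(-5, Mul(Rational(1, 7), Pow(Add(K, Mul(-1, D)), -1), Add(D, K))) (Function('M')(K, D) = Add(-5, Mul(Rational(1, 7), Mul(Add(D, K), Pow(Add(K, Mul(-1, D)), -1)))) = Add(-5, Mul(Rational(1, 7), Mul(Pow(Add(K, Mul(-1, D)), -1), Add(D, K)))) = Add(-5, Mul(Rational(1, 7), Pow(Add(K, Mul(-1, D)), -1), Add(D, K))))
Pow(Function('M')(7, Function('Y')(Add(-3, Mul(z, -3)))), 3) = Pow(Mul(Rational(2, 7), Pow(Add(Add(-3, Mul(4, -3)), Mul(-1, 7)), -1), Add(Mul(-18, Add(-3, Mul(4, -3))), Mul(17, 7))), 3) = Pow(Mul(Rational(2, 7), Pow(Add(Add(-3, -12), -7), -1), Add(Mul(-18, Add(-3, -12)), 119)), 3) = Pow(Mul(Rational(2, 7), Pow(Add(-15, -7), -1), Add(Mul(-18, -15), 119)), 3) = Pow(Mul(Rational(2, 7), Pow(-22, -1), Add(270, 119)), 3) = Pow(Mul(Rational(2, 7), Rational(-1, 22), 389), 3) = Pow(Rational(-389, 77), 3) = Rational(-58863869, 456533)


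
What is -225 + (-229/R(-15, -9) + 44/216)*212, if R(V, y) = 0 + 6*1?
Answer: -223375/27 ≈ -8273.1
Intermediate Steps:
R(V, y) = 6 (R(V, y) = 0 + 6 = 6)
-225 + (-229/R(-15, -9) + 44/216)*212 = -225 + (-229/6 + 44/216)*212 = -225 + (-229*⅙ + 44*(1/216))*212 = -225 + (-229/6 + 11/54)*212 = -225 - 1025/27*212 = -225 - 217300/27 = -223375/27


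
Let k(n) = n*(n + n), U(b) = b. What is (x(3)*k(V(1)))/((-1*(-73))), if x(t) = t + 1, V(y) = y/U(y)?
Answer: 8/73 ≈ 0.10959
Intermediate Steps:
V(y) = 1 (V(y) = y/y = 1)
x(t) = 1 + t
k(n) = 2*n**2 (k(n) = n*(2*n) = 2*n**2)
(x(3)*k(V(1)))/((-1*(-73))) = ((1 + 3)*(2*1**2))/((-1*(-73))) = (4*(2*1))/73 = (4*2)/73 = (1/73)*8 = 8/73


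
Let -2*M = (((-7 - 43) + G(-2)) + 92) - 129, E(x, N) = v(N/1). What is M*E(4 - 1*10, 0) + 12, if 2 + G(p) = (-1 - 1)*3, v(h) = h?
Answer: 12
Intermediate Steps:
G(p) = -8 (G(p) = -2 + (-1 - 1)*3 = -2 - 2*3 = -2 - 6 = -8)
E(x, N) = N (E(x, N) = N/1 = N*1 = N)
M = 95/2 (M = -((((-7 - 43) - 8) + 92) - 129)/2 = -(((-50 - 8) + 92) - 129)/2 = -((-58 + 92) - 129)/2 = -(34 - 129)/2 = -½*(-95) = 95/2 ≈ 47.500)
M*E(4 - 1*10, 0) + 12 = (95/2)*0 + 12 = 0 + 12 = 12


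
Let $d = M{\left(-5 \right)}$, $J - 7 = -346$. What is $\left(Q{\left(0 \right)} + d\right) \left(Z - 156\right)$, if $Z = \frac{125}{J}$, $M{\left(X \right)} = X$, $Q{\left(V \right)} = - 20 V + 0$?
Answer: $\frac{265045}{339} \approx 781.84$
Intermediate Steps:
$J = -339$ ($J = 7 - 346 = -339$)
$Q{\left(V \right)} = - 20 V$
$d = -5$
$Z = - \frac{125}{339}$ ($Z = \frac{125}{-339} = 125 \left(- \frac{1}{339}\right) = - \frac{125}{339} \approx -0.36873$)
$\left(Q{\left(0 \right)} + d\right) \left(Z - 156\right) = \left(\left(-20\right) 0 - 5\right) \left(- \frac{125}{339} - 156\right) = \left(0 - 5\right) \left(- \frac{53009}{339}\right) = \left(-5\right) \left(- \frac{53009}{339}\right) = \frac{265045}{339}$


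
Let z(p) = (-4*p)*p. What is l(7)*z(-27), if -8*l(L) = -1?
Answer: -729/2 ≈ -364.50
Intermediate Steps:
l(L) = ⅛ (l(L) = -⅛*(-1) = ⅛)
z(p) = -4*p²
l(7)*z(-27) = (-4*(-27)²)/8 = (-4*729)/8 = (⅛)*(-2916) = -729/2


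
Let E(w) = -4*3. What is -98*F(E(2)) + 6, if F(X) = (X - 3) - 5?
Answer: 1966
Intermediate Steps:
E(w) = -12
F(X) = -8 + X (F(X) = (-3 + X) - 5 = -8 + X)
-98*F(E(2)) + 6 = -98*(-8 - 12) + 6 = -98*(-20) + 6 = 1960 + 6 = 1966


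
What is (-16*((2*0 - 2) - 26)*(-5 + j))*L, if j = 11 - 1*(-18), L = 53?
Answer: 569856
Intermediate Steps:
j = 29 (j = 11 + 18 = 29)
(-16*((2*0 - 2) - 26)*(-5 + j))*L = -16*((2*0 - 2) - 26)*(-5 + 29)*53 = -16*((0 - 2) - 26)*24*53 = -16*(-2 - 26)*24*53 = -(-448)*24*53 = -16*(-672)*53 = 10752*53 = 569856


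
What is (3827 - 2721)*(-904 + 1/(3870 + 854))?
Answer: -2361583735/2362 ≈ -9.9982e+5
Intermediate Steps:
(3827 - 2721)*(-904 + 1/(3870 + 854)) = 1106*(-904 + 1/4724) = 1106*(-4270495/4724) = -2361583735/2362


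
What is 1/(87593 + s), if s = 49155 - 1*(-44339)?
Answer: 1/181087 ≈ 5.5222e-6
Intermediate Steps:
s = 93494 (s = 49155 + 44339 = 93494)
1/(87593 + s) = 1/(87593 + 93494) = 1/181087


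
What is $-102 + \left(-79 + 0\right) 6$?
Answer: $-576$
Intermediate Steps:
$-102 + \left(-79 + 0\right) 6 = -102 - 474 = -576$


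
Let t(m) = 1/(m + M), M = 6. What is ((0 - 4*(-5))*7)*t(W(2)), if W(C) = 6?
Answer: 35/3 ≈ 11.667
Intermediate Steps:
t(m) = 1/(6 + m) (t(m) = 1/(m + 6) = 1/(6 + m))
((0 - 4*(-5))*7)*t(W(2)) = ((0 - 4*(-5))*7)/(6 + 6) = ((0 + 20)*7)/12 = (20*7)*(1/12) = 140*(1/12) = 35/3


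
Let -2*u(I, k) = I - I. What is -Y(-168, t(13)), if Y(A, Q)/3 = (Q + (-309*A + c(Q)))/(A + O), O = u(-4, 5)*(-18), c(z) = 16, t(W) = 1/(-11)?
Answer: 81601/88 ≈ 927.28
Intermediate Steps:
t(W) = -1/11
u(I, k) = 0 (u(I, k) = -(I - I)/2 = -½*0 = 0)
O = 0 (O = 0*(-18) = 0)
Y(A, Q) = 3*(16 + Q - 309*A)/A (Y(A, Q) = 3*((Q + (-309*A + 16))/(A + 0)) = 3*((Q + (16 - 309*A))/A) = 3*((16 + Q - 309*A)/A) = 3*(16 + Q - 309*A)/A)
-Y(-168, t(13)) = -3*(16 - 1/11 - 309*(-168))/(-168) = -3*(-1)*(16 - 1/11 + 51912)/168 = -3*(-1)*571207/(168*11) = -1*(-81601/88) = 81601/88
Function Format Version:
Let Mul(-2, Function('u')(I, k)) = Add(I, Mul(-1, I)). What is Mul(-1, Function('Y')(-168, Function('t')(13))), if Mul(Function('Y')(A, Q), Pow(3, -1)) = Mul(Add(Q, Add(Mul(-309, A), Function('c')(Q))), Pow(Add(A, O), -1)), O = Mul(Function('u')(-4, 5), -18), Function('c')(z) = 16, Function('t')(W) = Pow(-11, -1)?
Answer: Rational(81601, 88) ≈ 927.28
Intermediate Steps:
Function('t')(W) = Rational(-1, 11)
Function('u')(I, k) = 0 (Function('u')(I, k) = Mul(Rational(-1, 2), Add(I, Mul(-1, I))) = Mul(Rational(-1, 2), 0) = 0)
O = 0 (O = Mul(0, -18) = 0)
Function('Y')(A, Q) = Mul(3, Pow(A, -1), Add(16, Q, Mul(-309, A))) (Function('Y')(A, Q) = Mul(3, Mul(Add(Q, Add(Mul(-309, A), 16)), Pow(Add(A, 0), -1))) = Mul(3, Mul(Add(Q, Add(16, Mul(-309, A))), Pow(A, -1))) = Mul(3, Mul(Add(16, Q, Mul(-309, A)), Pow(A, -1))) = Mul(3, Mul(Pow(A, -1), Add(16, Q, Mul(-309, A)))) = Mul(3, Pow(A, -1), Add(16, Q, Mul(-309, A))))
Mul(-1, Function('Y')(-168, Function('t')(13))) = Mul(-1, Mul(3, Pow(-168, -1), Add(16, Rational(-1, 11), Mul(-309, -168)))) = Mul(-1, Mul(3, Rational(-1, 168), Add(16, Rational(-1, 11), 51912))) = Mul(-1, Mul(3, Rational(-1, 168), Rational(571207, 11))) = Mul(-1, Rational(-81601, 88)) = Rational(81601, 88)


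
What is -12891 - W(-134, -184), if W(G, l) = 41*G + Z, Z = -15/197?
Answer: -1457194/197 ≈ -7396.9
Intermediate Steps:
Z = -15/197 (Z = -15*1/197 = -15/197 ≈ -0.076142)
W(G, l) = -15/197 + 41*G (W(G, l) = 41*G - 15/197 = -15/197 + 41*G)
-12891 - W(-134, -184) = -12891 - (-15/197 + 41*(-134)) = -12891 - (-15/197 - 5494) = -12891 - 1*(-1082333/197) = -12891 + 1082333/197 = -1457194/197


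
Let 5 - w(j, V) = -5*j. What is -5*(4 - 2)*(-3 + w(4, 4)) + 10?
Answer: -210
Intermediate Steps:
w(j, V) = 5 + 5*j (w(j, V) = 5 - (-5)*j = 5 + 5*j)
-5*(4 - 2)*(-3 + w(4, 4)) + 10 = -5*(4 - 2)*(-3 + (5 + 5*4)) + 10 = -10*(-3 + (5 + 20)) + 10 = -10*(-3 + 25) + 10 = -10*22 + 10 = -5*44 + 10 = -220 + 10 = -210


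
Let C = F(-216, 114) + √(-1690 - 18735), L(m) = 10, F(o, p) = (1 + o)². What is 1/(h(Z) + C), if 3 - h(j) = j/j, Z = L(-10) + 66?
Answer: 2433/112471366 - 5*I*√817/2136955954 ≈ 2.1632e-5 - 6.6878e-8*I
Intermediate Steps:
Z = 76 (Z = 10 + 66 = 76)
C = 46225 + 5*I*√817 (C = (1 - 216)² + √(-1690 - 18735) = (-215)² + √(-20425) = 46225 + 5*I*√817 ≈ 46225.0 + 142.92*I)
h(j) = 2 (h(j) = 3 - j/j = 3 - 1*1 = 3 - 1 = 2)
1/(h(Z) + C) = 1/(2 + (46225 + 5*I*√817)) = 1/(46227 + 5*I*√817)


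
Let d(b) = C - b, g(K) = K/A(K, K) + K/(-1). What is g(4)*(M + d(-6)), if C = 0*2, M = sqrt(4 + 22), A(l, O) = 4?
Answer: -18 - 3*sqrt(26) ≈ -33.297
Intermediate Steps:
M = sqrt(26) ≈ 5.0990
g(K) = -3*K/4 (g(K) = K/4 + K/(-1) = K*(1/4) + K*(-1) = K/4 - K = -3*K/4)
C = 0
d(b) = -b (d(b) = 0 - b = -b)
g(4)*(M + d(-6)) = (-3/4*4)*(sqrt(26) - 1*(-6)) = -3*(sqrt(26) + 6) = -3*(6 + sqrt(26)) = -18 - 3*sqrt(26)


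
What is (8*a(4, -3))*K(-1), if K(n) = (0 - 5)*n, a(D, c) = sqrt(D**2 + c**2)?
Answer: 200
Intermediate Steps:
K(n) = -5*n
(8*a(4, -3))*K(-1) = (8*sqrt(4**2 + (-3)**2))*(-5*(-1)) = (8*sqrt(16 + 9))*5 = (8*sqrt(25))*5 = (8*5)*5 = 40*5 = 200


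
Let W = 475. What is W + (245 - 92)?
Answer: 628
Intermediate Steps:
W + (245 - 92) = 475 + (245 - 92) = 475 + 153 = 628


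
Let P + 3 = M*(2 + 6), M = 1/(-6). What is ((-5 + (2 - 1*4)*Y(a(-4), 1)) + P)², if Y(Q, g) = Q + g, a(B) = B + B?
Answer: 196/9 ≈ 21.778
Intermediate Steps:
a(B) = 2*B
M = -⅙ ≈ -0.16667
P = -13/3 (P = -3 - (2 + 6)/6 = -3 - ⅙*8 = -3 - 4/3 = -13/3 ≈ -4.3333)
((-5 + (2 - 1*4)*Y(a(-4), 1)) + P)² = ((-5 + (2 - 1*4)*(2*(-4) + 1)) - 13/3)² = ((-5 + (2 - 4)*(-8 + 1)) - 13/3)² = ((-5 - 2*(-7)) - 13/3)² = ((-5 + 14) - 13/3)² = (9 - 13/3)² = (14/3)² = 196/9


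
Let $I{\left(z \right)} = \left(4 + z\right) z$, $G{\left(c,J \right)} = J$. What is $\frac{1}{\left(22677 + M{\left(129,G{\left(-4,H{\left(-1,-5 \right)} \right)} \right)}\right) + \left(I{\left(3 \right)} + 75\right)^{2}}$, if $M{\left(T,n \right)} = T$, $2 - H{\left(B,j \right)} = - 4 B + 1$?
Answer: $\frac{1}{32022} \approx 3.1229 \cdot 10^{-5}$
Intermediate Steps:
$H{\left(B,j \right)} = 1 + 4 B$ ($H{\left(B,j \right)} = 2 - \left(- 4 B + 1\right) = 2 - \left(1 - 4 B\right) = 2 + \left(-1 + 4 B\right) = 1 + 4 B$)
$I{\left(z \right)} = z \left(4 + z\right)$
$\frac{1}{\left(22677 + M{\left(129,G{\left(-4,H{\left(-1,-5 \right)} \right)} \right)}\right) + \left(I{\left(3 \right)} + 75\right)^{2}} = \frac{1}{\left(22677 + 129\right) + \left(3 \left(4 + 3\right) + 75\right)^{2}} = \frac{1}{22806 + \left(3 \cdot 7 + 75\right)^{2}} = \frac{1}{22806 + \left(21 + 75\right)^{2}} = \frac{1}{22806 + 96^{2}} = \frac{1}{22806 + 9216} = \frac{1}{32022}$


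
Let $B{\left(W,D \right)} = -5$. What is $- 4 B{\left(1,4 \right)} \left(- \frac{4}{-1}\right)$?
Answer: $80$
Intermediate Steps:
$- 4 B{\left(1,4 \right)} \left(- \frac{4}{-1}\right) = \left(-4\right) \left(-5\right) \left(- \frac{4}{-1}\right) = 20 \left(\left(-4\right) \left(-1\right)\right) = 20 \cdot 4 = 80$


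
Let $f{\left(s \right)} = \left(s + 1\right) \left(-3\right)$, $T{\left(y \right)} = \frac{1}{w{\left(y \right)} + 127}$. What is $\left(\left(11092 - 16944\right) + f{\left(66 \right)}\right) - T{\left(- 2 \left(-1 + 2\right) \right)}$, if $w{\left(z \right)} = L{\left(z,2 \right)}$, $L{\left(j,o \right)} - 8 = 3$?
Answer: $- \frac{835315}{138} \approx -6053.0$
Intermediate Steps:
$L{\left(j,o \right)} = 11$ ($L{\left(j,o \right)} = 8 + 3 = 11$)
$w{\left(z \right)} = 11$
$T{\left(y \right)} = \frac{1}{138}$ ($T{\left(y \right)} = \frac{1}{11 + 127} = \frac{1}{138}$)
$f{\left(s \right)} = -3 - 3 s$ ($f{\left(s \right)} = \left(1 + s\right) \left(-3\right) = -3 - 3 s$)
$\left(\left(11092 - 16944\right) + f{\left(66 \right)}\right) - T{\left(- 2 \left(-1 + 2\right) \right)} = \left(\left(11092 - 16944\right) - 201\right) - \frac{1}{138} = \left(-5852 - 201\right) - \frac{1}{138} = -6053 - \frac{1}{138} = - \frac{835315}{138}$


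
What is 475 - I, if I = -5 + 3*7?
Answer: 459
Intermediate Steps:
I = 16 (I = -5 + 21 = 16)
475 - I = 475 - 1*16 = 475 - 16 = 459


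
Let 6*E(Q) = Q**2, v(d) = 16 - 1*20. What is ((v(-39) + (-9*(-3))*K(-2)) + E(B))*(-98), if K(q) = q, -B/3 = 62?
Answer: -559384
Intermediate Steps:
B = -186 (B = -3*62 = -186)
v(d) = -4 (v(d) = 16 - 20 = -4)
E(Q) = Q**2/6
((v(-39) + (-9*(-3))*K(-2)) + E(B))*(-98) = ((-4 - 9*(-3)*(-2)) + (1/6)*(-186)**2)*(-98) = ((-4 + 27*(-2)) + (1/6)*34596)*(-98) = ((-4 - 54) + 5766)*(-98) = (-58 + 5766)*(-98) = 5708*(-98) = -559384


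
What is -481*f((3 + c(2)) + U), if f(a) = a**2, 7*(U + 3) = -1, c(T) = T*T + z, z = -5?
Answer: -30784/49 ≈ -628.25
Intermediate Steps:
c(T) = -5 + T**2 (c(T) = T*T - 5 = T**2 - 5 = -5 + T**2)
U = -22/7 (U = -3 + (1/7)*(-1) = -3 - 1/7 = -22/7 ≈ -3.1429)
-481*f((3 + c(2)) + U) = -481*((3 + (-5 + 2**2)) - 22/7)**2 = -481*((3 + (-5 + 4)) - 22/7)**2 = -481*((3 - 1) - 22/7)**2 = -481*(2 - 22/7)**2 = -481*(-8/7)**2 = -481*64/49 = -30784/49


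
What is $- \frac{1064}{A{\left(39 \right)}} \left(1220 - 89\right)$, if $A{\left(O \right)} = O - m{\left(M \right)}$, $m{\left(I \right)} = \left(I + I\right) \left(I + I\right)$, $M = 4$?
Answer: $\frac{1203384}{25} \approx 48135.0$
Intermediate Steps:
$m{\left(I \right)} = 4 I^{2}$ ($m{\left(I \right)} = 2 I 2 I = 4 I^{2}$)
$A{\left(O \right)} = -64 + O$ ($A{\left(O \right)} = O - 4 \cdot 4^{2} = O - 4 \cdot 16 = O - 64 = -64 + O$)
$- \frac{1064}{A{\left(39 \right)}} \left(1220 - 89\right) = - \frac{1064}{-64 + 39} \left(1220 - 89\right) = - \frac{1064}{-25} \left(1220 + \left(-418 + 329\right)\right) = \left(-1064\right) \left(- \frac{1}{25}\right) \left(1220 - 89\right) = \frac{1064}{25} \cdot 1131 = \frac{1203384}{25}$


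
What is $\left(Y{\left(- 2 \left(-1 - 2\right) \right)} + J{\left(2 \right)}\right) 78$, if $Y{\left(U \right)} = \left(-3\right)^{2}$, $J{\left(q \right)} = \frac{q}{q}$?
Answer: $780$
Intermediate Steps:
$J{\left(q \right)} = 1$
$Y{\left(U \right)} = 9$
$\left(Y{\left(- 2 \left(-1 - 2\right) \right)} + J{\left(2 \right)}\right) 78 = \left(9 + 1\right) 78 = 10 \cdot 78 = 780$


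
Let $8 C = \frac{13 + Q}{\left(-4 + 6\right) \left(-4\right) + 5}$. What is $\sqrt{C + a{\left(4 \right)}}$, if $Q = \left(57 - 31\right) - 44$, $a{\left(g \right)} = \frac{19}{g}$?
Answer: $\frac{\sqrt{714}}{12} \approx 2.2267$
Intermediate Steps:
$Q = -18$ ($Q = 26 - 44 = -18$)
$C = \frac{5}{24}$ ($C = \frac{\left(13 - 18\right) \frac{1}{\left(-4 + 6\right) \left(-4\right) + 5}}{8} = \frac{\left(-5\right) \frac{1}{2 \left(-4\right) + 5}}{8} = \frac{\left(-5\right) \frac{1}{-8 + 5}}{8} = \frac{\left(-5\right) \frac{1}{-3}}{8} = \frac{\left(-5\right) \left(- \frac{1}{3}\right)}{8} = \frac{1}{8} \cdot \frac{5}{3} = \frac{5}{24} \approx 0.20833$)
$\sqrt{C + a{\left(4 \right)}} = \sqrt{\frac{5}{24} + \frac{19}{4}} = \sqrt{\frac{119}{24}} = \frac{\sqrt{714}}{12}$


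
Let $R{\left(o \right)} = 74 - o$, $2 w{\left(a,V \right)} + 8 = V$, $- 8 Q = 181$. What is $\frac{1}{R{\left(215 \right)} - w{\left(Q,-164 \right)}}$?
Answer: $- \frac{1}{55} \approx -0.018182$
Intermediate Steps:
$Q = - \frac{181}{8}$ ($Q = \left(- \frac{1}{8}\right) 181 = - \frac{181}{8} \approx -22.625$)
$w{\left(a,V \right)} = -4 + \frac{V}{2}$
$\frac{1}{R{\left(215 \right)} - w{\left(Q,-164 \right)}} = \frac{1}{\left(74 - 215\right) - \left(-4 + \frac{1}{2} \left(-164\right)\right)} = \frac{1}{\left(74 - 215\right) - \left(-4 - 82\right)} = \frac{1}{-141 - -86} = \frac{1}{-141 + 86} = \frac{1}{-55} = - \frac{1}{55}$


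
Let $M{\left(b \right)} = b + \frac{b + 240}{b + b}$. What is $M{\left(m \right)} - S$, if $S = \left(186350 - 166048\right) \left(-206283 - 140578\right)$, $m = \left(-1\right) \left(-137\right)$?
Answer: $\frac{1929500371943}{274} \approx 7.042 \cdot 10^{9}$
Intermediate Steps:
$m = 137$
$S = -7041972022$ ($S = 20302 \left(-346861\right) = -7041972022$)
$M{\left(b \right)} = b + \frac{240 + b}{2 b}$
$M{\left(m \right)} - S = \left(\frac{1}{2} + 137 + \frac{120}{137}\right) - -7041972022 = \left(\frac{1}{2} + 137 + 120 \cdot \frac{1}{137}\right) + 7041972022 = \left(\frac{1}{2} + 137 + \frac{120}{137}\right) + 7041972022 = \frac{37915}{274} + 7041972022 = \frac{1929500371943}{274}$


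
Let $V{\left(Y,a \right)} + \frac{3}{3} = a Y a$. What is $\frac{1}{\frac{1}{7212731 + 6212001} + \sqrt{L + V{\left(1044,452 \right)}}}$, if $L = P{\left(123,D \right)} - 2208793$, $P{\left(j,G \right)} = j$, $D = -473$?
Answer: $- \frac{13424732}{38042409401931333851919} + \frac{180223429271824 \sqrt{211084705}}{38042409401931333851919} \approx 6.8829 \cdot 10^{-5}$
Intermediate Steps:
$V{\left(Y,a \right)} = -1 + Y a^{2}$ ($V{\left(Y,a \right)} = -1 + a Y a = -1 + Y a a = -1 + Y a^{2}$)
$L = -2208670$ ($L = 123 - 2208793 = -2208670$)
$\frac{1}{\frac{1}{7212731 + 6212001} + \sqrt{L + V{\left(1044,452 \right)}}} = \frac{1}{\frac{1}{7212731 + 6212001} + \sqrt{-2208670 - \left(1 - 1044 \cdot 452^{2}\right)}} = \frac{1}{\frac{1}{13424732} + \sqrt{-2208670 + \left(-1 + 1044 \cdot 204304\right)}} = \frac{1}{\frac{1}{13424732} + \sqrt{-2208670 + \left(-1 + 213293376\right)}} = \frac{1}{\frac{1}{13424732} + \sqrt{-2208670 + 213293375}} = \frac{1}{\frac{1}{13424732} + \sqrt{211084705}}$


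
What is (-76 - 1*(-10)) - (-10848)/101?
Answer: 4182/101 ≈ 41.406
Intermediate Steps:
(-76 - 1*(-10)) - (-10848)/101 = (-76 + 10) - (-10848)/101 = -66 - 113*(-96/101) = -66 + 10848/101 = 4182/101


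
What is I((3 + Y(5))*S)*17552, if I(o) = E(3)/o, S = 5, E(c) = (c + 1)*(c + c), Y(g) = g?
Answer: 52656/5 ≈ 10531.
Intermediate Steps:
E(c) = 2*c*(1 + c) (E(c) = (1 + c)*(2*c) = 2*c*(1 + c))
I(o) = 24/o (I(o) = (2*3*(1 + 3))/o = (2*3*4)/o = 24/o)
I((3 + Y(5))*S)*17552 = (24/(((3 + 5)*5)))*17552 = (24/((8*5)))*17552 = (24/40)*17552 = (24*(1/40))*17552 = (⅗)*17552 = 52656/5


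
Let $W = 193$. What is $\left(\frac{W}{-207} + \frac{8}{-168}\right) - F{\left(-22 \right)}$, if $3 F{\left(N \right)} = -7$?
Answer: $\frac{1961}{1449} \approx 1.3533$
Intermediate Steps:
$F{\left(N \right)} = - \frac{7}{3}$ ($F{\left(N \right)} = \frac{1}{3} \left(-7\right) = - \frac{7}{3}$)
$\left(\frac{W}{-207} + \frac{8}{-168}\right) - F{\left(-22 \right)} = \left(\frac{193}{-207} + \frac{8}{-168}\right) - - \frac{7}{3} = \left(193 \left(- \frac{1}{207}\right) + 8 \left(- \frac{1}{168}\right)\right) + \frac{7}{3} = \left(- \frac{193}{207} - \frac{1}{21}\right) + \frac{7}{3} = - \frac{1420}{1449} + \frac{7}{3} = \frac{1961}{1449}$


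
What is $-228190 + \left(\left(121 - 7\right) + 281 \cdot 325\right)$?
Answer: $-136751$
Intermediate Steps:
$-228190 + \left(\left(121 - 7\right) + 281 \cdot 325\right) = -228190 + \left(\left(121 - 7\right) + 91325\right) = -228190 + \left(114 + 91325\right) = -228190 + 91439 = -136751$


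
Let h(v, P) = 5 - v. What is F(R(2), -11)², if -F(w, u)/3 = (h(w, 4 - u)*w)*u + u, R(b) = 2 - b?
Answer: 1089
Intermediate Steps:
F(w, u) = -3*u - 3*u*w*(5 - w) (F(w, u) = -3*(((5 - w)*w)*u + u) = -3*((w*(5 - w))*u + u) = -3*(u*w*(5 - w) + u) = -3*(u + u*w*(5 - w)) = -3*u - 3*u*w*(5 - w))
F(R(2), -11)² = (3*(-11)*(-1 + (2 - 1*2)*(-5 + (2 - 1*2))))² = (3*(-11)*(-1 + (2 - 2)*(-5 + (2 - 2))))² = (3*(-11)*(-1 + 0*(-5 + 0)))² = (3*(-11)*(-1 + 0*(-5)))² = (3*(-11)*(-1 + 0))² = (3*(-11)*(-1))² = 33² = 1089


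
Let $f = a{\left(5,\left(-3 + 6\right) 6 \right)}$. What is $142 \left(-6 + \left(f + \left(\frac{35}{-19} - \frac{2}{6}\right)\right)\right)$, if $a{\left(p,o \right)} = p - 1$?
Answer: $- \frac{33796}{57} \approx -592.91$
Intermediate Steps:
$a{\left(p,o \right)} = -1 + p$
$f = 4$ ($f = -1 + 5 = 4$)
$142 \left(-6 + \left(f + \left(\frac{35}{-19} - \frac{2}{6}\right)\right)\right) = 142 \left(-6 + \left(4 + \left(\frac{35}{-19} - \frac{2}{6}\right)\right)\right) = 142 \left(-6 + \left(4 + \left(35 \left(- \frac{1}{19}\right) - \frac{1}{3}\right)\right)\right) = 142 \left(-6 + \left(4 - \frac{124}{57}\right)\right) = 142 \left(-6 + \frac{104}{57}\right) = 142 \left(- \frac{238}{57}\right) = - \frac{33796}{57}$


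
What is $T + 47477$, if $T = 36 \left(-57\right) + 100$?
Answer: $45525$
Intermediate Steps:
$T = -1952$ ($T = -2052 + 100 = -1952$)
$T + 47477 = -1952 + 47477 = 45525$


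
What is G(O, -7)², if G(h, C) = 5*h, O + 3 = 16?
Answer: 4225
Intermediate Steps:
O = 13 (O = -3 + 16 = 13)
G(O, -7)² = (5*13)² = 65² = 4225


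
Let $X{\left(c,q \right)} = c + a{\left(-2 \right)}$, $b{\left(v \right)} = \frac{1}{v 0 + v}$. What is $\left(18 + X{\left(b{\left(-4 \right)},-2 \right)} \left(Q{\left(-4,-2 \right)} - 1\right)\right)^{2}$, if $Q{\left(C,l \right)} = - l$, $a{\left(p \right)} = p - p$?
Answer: $\frac{5041}{16} \approx 315.06$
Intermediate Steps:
$a{\left(p \right)} = 0$
$b{\left(v \right)} = \frac{1}{v}$ ($b{\left(v \right)} = \frac{1}{0 + v} = \frac{1}{v}$)
$X{\left(c,q \right)} = c$ ($X{\left(c,q \right)} = c + 0 = c$)
$\left(18 + X{\left(b{\left(-4 \right)},-2 \right)} \left(Q{\left(-4,-2 \right)} - 1\right)\right)^{2} = \left(18 + \frac{\left(-1\right) \left(-2\right) - 1}{-4}\right)^{2} = \left(18 - \frac{2 - 1}{4}\right)^{2} = \left(18 - \frac{1}{4}\right)^{2} = \left(\frac{71}{4}\right)^{2} = \frac{5041}{16}$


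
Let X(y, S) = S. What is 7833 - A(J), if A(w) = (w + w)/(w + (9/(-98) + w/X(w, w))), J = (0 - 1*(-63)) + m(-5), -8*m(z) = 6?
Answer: 96940305/12379 ≈ 7831.0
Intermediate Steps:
m(z) = -3/4 (m(z) = -1/8*6 = -3/4)
J = 249/4 (J = (0 - 1*(-63)) - 3/4 = (0 + 63) - 3/4 = 63 - 3/4 = 249/4 ≈ 62.250)
A(w) = 2*w/(89/98 + w) (A(w) = (w + w)/(w + (9/(-98) + w/w)) = (2*w)/(w + (9*(-1/98) + 1)) = (2*w)/(w + (-9/98 + 1)) = (2*w)/(w + 89/98) = (2*w)/(89/98 + w) = 2*w/(89/98 + w))
7833 - A(J) = 7833 - 196*249/(4*(89 + 98*(249/4))) = 7833 - 196*249/(4*(89 + 12201/2)) = 7833 - 196*249/(4*12379/2) = 7833 - 196*249*2/(4*12379) = 7833 - 1*24402/12379 = 7833 - 24402/12379 = 96940305/12379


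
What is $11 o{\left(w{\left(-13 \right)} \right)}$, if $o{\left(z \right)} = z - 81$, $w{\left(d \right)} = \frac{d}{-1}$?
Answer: $-748$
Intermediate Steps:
$w{\left(d \right)} = - d$ ($w{\left(d \right)} = d \left(-1\right) = - d$)
$o{\left(z \right)} = -81 + z$ ($o{\left(z \right)} = z - 81 = -81 + z$)
$11 o{\left(w{\left(-13 \right)} \right)} = 11 \left(-81 - -13\right) = 11 \left(-81 + 13\right) = 11 \left(-68\right) = -748$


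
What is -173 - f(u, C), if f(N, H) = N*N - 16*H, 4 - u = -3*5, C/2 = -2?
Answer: -598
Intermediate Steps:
C = -4 (C = 2*(-2) = -4)
u = 19 (u = 4 - (-3)*5 = 4 - 1*(-15) = 4 + 15 = 19)
f(N, H) = N**2 - 16*H
-173 - f(u, C) = -173 - (19**2 - 16*(-4)) = -173 - (361 + 64) = -173 - 1*425 = -173 - 425 = -598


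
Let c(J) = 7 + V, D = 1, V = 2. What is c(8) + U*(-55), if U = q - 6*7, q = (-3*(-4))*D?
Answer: 1659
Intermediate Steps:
q = 12 (q = -3*(-4)*1 = 12*1 = 12)
c(J) = 9 (c(J) = 7 + 2 = 9)
U = -30 (U = 12 - 6*7 = 12 - 42 = -30)
c(8) + U*(-55) = 9 - 30*(-55) = 9 + 1650 = 1659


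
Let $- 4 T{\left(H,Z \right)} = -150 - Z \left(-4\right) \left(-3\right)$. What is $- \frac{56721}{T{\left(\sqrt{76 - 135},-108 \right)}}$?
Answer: $\frac{37814}{191} \approx 197.98$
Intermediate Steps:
$T{\left(H,Z \right)} = \frac{75}{2} + 3 Z$ ($T{\left(H,Z \right)} = - \frac{-150 - Z \left(-4\right) \left(-3\right)}{4} = - \frac{-150 - - 4 Z \left(-3\right)}{4} = - \frac{-150 - 12 Z}{4} = \frac{75}{2} + 3 Z$)
$- \frac{56721}{T{\left(\sqrt{76 - 135},-108 \right)}} = - \frac{56721}{\frac{75}{2} + 3 \left(-108\right)} = - \frac{56721}{\frac{75}{2} - 324} = - \frac{56721}{- \frac{573}{2}} = \left(-56721\right) \left(- \frac{2}{573}\right) = \frac{37814}{191}$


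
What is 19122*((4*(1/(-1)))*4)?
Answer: -305952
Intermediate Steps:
19122*((4*(1/(-1)))*4) = 19122*((4*(1*(-1)))*4) = 19122*((4*(-1))*4) = 19122*(-4*4) = 19122*(-16) = -305952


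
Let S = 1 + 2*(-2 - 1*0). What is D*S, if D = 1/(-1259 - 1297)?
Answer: 1/852 ≈ 0.0011737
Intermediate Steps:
D = -1/2556 (D = 1/(-2556) = -1/2556 ≈ -0.00039124)
S = -3 (S = 1 + 2*(-2 + 0) = 1 + 2*(-2) = 1 - 4 = -3)
D*S = -1/2556*(-3) = 1/852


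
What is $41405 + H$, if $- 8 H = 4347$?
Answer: $\frac{326893}{8} \approx 40862.0$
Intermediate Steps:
$H = - \frac{4347}{8}$ ($H = \left(- \frac{1}{8}\right) 4347 = - \frac{4347}{8} \approx -543.38$)
$41405 + H = 41405 - \frac{4347}{8} = \frac{326893}{8}$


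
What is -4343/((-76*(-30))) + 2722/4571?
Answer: -13645693/10421880 ≈ -1.3093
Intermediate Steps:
-4343/((-76*(-30))) + 2722/4571 = -4343/2280 + 2722*(1/4571) = -4343*1/2280 + 2722/4571 = -4343/2280 + 2722/4571 = -13645693/10421880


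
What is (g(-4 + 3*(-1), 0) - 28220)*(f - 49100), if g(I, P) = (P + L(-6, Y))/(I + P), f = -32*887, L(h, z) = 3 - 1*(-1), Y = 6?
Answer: 15306499296/7 ≈ 2.1866e+9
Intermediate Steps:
L(h, z) = 4 (L(h, z) = 3 + 1 = 4)
f = -28384
g(I, P) = (4 + P)/(I + P) (g(I, P) = (P + 4)/(I + P) = (4 + P)/(I + P))
(g(-4 + 3*(-1), 0) - 28220)*(f - 49100) = ((4 + 0)/((-4 + 3*(-1)) + 0) - 28220)*(-28384 - 49100) = (4/((-4 - 3) + 0) - 28220)*(-77484) = (4/(-7 + 0) - 28220)*(-77484) = (4/(-7) - 28220)*(-77484) = (-1/7*4 - 28220)*(-77484) = (-4/7 - 28220)*(-77484) = -197544/7*(-77484) = 15306499296/7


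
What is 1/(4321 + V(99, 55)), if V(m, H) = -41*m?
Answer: 1/262 ≈ 0.0038168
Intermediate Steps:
1/(4321 + V(99, 55)) = 1/(4321 - 41*99) = 1/(4321 - 4059) = 1/262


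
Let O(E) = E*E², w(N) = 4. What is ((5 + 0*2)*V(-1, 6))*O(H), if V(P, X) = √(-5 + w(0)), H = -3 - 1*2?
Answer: -625*I ≈ -625.0*I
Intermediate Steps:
H = -5 (H = -3 - 2 = -5)
O(E) = E³
V(P, X) = I (V(P, X) = √(-5 + 4) = √(-1) = I)
((5 + 0*2)*V(-1, 6))*O(H) = ((5 + 0*2)*I)*(-5)³ = ((5 + 0)*I)*(-125) = (5*I)*(-125) = -625*I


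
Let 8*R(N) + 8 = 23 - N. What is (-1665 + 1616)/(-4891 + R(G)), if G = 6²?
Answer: 392/39149 ≈ 0.010013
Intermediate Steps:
G = 36
R(N) = 15/8 - N/8 (R(N) = -1 + (23 - N)/8 = -1 + (23/8 - N/8) = 15/8 - N/8)
(-1665 + 1616)/(-4891 + R(G)) = (-1665 + 1616)/(-4891 + (15/8 - ⅛*36)) = -49/(-4891 + (15/8 - 9/2)) = -49/(-4891 - 21/8) = -49/(-39149/8) = -49*(-8/39149) = 392/39149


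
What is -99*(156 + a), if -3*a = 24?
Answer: -14652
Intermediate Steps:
a = -8 (a = -⅓*24 = -8)
-99*(156 + a) = -99*(156 - 8) = -99*148 = -14652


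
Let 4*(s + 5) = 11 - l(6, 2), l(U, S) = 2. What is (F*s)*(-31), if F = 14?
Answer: 2387/2 ≈ 1193.5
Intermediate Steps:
s = -11/4 (s = -5 + (11 - 1*2)/4 = -5 + (11 - 2)/4 = -5 + (¼)*9 = -5 + 9/4 = -11/4 ≈ -2.7500)
(F*s)*(-31) = (14*(-11/4))*(-31) = -77/2*(-31) = 2387/2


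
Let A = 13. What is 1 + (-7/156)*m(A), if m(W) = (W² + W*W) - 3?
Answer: -2189/156 ≈ -14.032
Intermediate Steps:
m(W) = -3 + 2*W² (m(W) = (W² + W²) - 3 = 2*W² - 3 = -3 + 2*W²)
1 + (-7/156)*m(A) = 1 + (-7/156)*(-3 + 2*13²) = 1 + (-7*1/156)*(-3 + 2*169) = 1 - 7*(-3 + 338)/156 = 1 - 7/156*335 = 1 - 2345/156 = -2189/156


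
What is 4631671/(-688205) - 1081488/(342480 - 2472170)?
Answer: -182394759259/29313266129 ≈ -6.2223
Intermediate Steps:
4631671/(-688205) - 1081488/(342480 - 2472170) = 4631671*(-1/688205) - 1081488/(-2129690) = -4631671/688205 - 1081488*(-1/2129690) = -4631671/688205 + 540744/1064845 = -182394759259/29313266129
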